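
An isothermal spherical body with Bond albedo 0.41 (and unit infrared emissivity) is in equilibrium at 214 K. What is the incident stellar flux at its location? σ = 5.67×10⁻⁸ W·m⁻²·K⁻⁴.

(1−a)S·πr² = σ·4πr²·T⁴ ⇒ S = 4σT⁴/(1−a).
S = 4·5.67×10⁻⁸·2.097×10⁹/0.590.

S ≈ 806 W/m²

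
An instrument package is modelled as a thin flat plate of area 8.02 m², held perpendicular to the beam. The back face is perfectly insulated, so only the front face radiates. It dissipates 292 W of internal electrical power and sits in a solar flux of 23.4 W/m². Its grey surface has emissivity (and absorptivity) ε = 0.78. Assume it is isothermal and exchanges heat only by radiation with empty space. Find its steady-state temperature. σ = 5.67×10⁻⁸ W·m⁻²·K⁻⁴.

At steady state, absorbed solar power + internal power = radiated power.
Absorbed: α·S·A_cross = 0.78·23.4·8.020 = 146.4 W (cross-section A).
Total input = 146.4 + 292 = 438.4 W.
Radiated: εσ·A_surf·T⁴ with A_surf = A = 8.020 m².
T⁴ = 438.4/(0.78·5.67×10⁻⁸·8.020) = 1.236×10⁹ K⁴.

T ≈ 187 K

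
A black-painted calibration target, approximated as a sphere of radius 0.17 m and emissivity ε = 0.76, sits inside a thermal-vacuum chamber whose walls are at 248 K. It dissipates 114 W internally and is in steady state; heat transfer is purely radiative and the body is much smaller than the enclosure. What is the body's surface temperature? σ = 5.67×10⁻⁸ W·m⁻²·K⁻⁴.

For a small grey body in a large enclosure, net radiated power = εσA(T⁴ − T_w⁴).
Steady state: P = εσA(T⁴ − T_w⁴) with A = 4πr² = 0.3632 m².
T⁴ = P/(εσA) + T_w⁴ = 114/(0.76·5.67×10⁻⁸·0.3632) + (248)⁴
    = 7.285×10⁹ + 3.783×10⁹ = 1.107×10¹⁰ K⁴.

T ≈ 324 K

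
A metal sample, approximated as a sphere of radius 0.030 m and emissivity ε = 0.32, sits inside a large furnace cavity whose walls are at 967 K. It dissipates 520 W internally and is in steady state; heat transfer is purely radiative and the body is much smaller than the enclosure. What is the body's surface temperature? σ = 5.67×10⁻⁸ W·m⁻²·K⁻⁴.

For a small grey body in a large enclosure, net radiated power = εσA(T⁴ − T_w⁴).
Steady state: P = εσA(T⁴ − T_w⁴) with A = 4πr² = 0.01131 m².
T⁴ = P/(εσA) + T_w⁴ = 520/(0.32·5.67×10⁻⁸·0.01131) + (967)⁴
    = 2.534×10¹² + 8.744×10¹¹ = 3.408×10¹² K⁴.

T ≈ 1360 K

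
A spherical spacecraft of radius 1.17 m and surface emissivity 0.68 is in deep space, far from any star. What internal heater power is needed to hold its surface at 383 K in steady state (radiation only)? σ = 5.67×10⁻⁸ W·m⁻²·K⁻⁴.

P = εσ·4πr²·T⁴.
4πr² = 17.20 m²; T⁴ = 2.152×10¹⁰ K⁴.
P = 0.68·5.67×10⁻⁸·17.20·2.152×10¹⁰.

P ≈ 14300 W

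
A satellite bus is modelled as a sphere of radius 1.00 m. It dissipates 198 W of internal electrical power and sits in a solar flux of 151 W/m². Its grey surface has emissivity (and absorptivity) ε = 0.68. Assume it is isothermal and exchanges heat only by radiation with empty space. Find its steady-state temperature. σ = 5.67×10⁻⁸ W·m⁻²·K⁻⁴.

T ≈ 181 K

At steady state, absorbed solar power + internal power = radiated power.
Absorbed: α·S·A_cross = 0.68·151·3.142 = 322.6 W (cross-section πr²).
Total input = 322.6 + 198 = 520.6 W.
Radiated: εσ·A_surf·T⁴ with A_surf = 4πr² = 12.57 m².
T⁴ = 520.6/(0.68·5.67×10⁻⁸·12.57) = 1.074×10⁹ K⁴.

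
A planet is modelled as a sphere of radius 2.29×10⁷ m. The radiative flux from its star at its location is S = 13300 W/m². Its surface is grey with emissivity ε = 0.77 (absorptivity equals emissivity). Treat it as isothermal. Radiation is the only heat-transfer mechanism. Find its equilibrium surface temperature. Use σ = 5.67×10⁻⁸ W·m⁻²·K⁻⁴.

At equilibrium, absorbed power = emitted power.
Absorbing cross-section = πr² = 1.647×10¹⁵ m²; emitting surface = 4πr² = 6.590×10¹⁵ m² (ratio 4).
εS·A_cross = εσ·A_surf·T⁴  ⇒  T⁴ = S/(4σ)   (ε cancels).
T⁴ = 13300/(4·5.67×10⁻⁸) = 5.864×10¹⁰ K⁴.
T = (5.864×10¹⁰)^(1/4).

T ≈ 492 K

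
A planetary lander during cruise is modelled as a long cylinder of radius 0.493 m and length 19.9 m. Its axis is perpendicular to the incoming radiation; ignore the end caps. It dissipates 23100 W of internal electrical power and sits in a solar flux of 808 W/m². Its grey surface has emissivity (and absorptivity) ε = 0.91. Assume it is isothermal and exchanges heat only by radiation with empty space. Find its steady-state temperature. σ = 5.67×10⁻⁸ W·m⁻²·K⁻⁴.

T ≈ 330 K

At steady state, absorbed solar power + internal power = radiated power.
Absorbed: α·S·A_cross = 0.91·808·19.62 = 14430 W (cross-section 2rL).
Total input = 14430 + 23100 = 37530 W.
Radiated: εσ·A_surf·T⁴ with A_surf = 2πrL = 61.64 m².
T⁴ = 37530/(0.91·5.67×10⁻⁸·61.64) = 1.180×10¹⁰ K⁴.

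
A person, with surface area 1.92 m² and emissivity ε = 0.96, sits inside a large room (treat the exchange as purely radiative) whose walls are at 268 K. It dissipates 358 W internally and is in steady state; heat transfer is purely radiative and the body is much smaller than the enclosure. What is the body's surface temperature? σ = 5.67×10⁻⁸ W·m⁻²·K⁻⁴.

For a small grey body in a large enclosure, net radiated power = εσA(T⁴ − T_w⁴).
Steady state: P = εσA(T⁴ − T_w⁴) with A = 1.92 m².
T⁴ = P/(εσA) + T_w⁴ = 358/(0.96·5.67×10⁻⁸·1.920) + (268)⁴
    = 3.426×10⁹ + 5.159×10⁹ = 8.584×10⁹ K⁴.

T ≈ 304 K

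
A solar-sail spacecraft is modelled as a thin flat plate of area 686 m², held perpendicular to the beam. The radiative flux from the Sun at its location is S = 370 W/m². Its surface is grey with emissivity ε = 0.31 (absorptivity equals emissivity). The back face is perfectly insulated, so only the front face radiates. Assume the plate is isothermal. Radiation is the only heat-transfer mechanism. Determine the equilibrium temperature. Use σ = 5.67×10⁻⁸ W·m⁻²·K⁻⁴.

T ≈ 284 K

At equilibrium, absorbed power = emitted power.
Absorbing cross-section = A = 686.0 m²; emitting surface = A = 686.0 m² (ratio 1).
εS·A_cross = εσ·A_surf·T⁴  ⇒  T⁴ = S/(1σ)   (ε cancels).
T⁴ = 370/(1·5.67×10⁻⁸) = 6.526×10⁹ K⁴.
T = (6.526×10⁹)^(1/4).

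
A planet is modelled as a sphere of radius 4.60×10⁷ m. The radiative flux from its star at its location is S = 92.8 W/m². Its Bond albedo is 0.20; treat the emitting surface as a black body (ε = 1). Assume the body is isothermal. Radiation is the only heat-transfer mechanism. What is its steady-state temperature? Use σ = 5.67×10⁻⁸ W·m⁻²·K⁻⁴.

At equilibrium, absorbed power = emitted power.
Absorbing cross-section = πr² = 6.648×10¹⁵ m²; emitting surface = 4πr² = 2.659×10¹⁶ m² (ratio 4).
(1−a)S·A_cross = εσ·A_surf·T⁴  ⇒  T⁴ = (1−a)S/(4σ).
T⁴ = 0.800·92.8/(4·5.67×10⁻⁸) = 3.273×10⁸ K⁴.
T = (3.273×10⁸)^(1/4).

T ≈ 135 K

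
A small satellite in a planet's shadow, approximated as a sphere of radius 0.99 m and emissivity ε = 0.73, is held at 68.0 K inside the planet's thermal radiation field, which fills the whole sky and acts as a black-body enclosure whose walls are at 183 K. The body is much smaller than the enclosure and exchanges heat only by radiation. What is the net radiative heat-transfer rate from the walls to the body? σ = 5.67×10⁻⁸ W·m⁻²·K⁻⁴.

For a small grey body in a large enclosure: P_net = εσA(T_body⁴ − T_wall⁴).
A = 4πr² = 12.32 m²; T_body⁴ − T_wall⁴ = 2.138×10⁷ − 1.122×10⁹ = -1.100×10⁹ K⁴.
|P_net| = 0.73·5.67×10⁻⁸·12.32·1.100×10⁹.

P_net ≈ 561 W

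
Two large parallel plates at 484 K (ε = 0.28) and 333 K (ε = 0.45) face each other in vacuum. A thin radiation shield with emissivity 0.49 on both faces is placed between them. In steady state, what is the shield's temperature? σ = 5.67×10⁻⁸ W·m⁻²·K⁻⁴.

T_s ≈ 416 K

In steady state the net flux on the hot side equals that on the cold side.
σ(T₁⁴−T_s⁴)/D₁ = σ(T_s⁴−T₂⁴)/D₂, with D₁ = 1/ε₁+1/ε_s−1 = 4.612, D₂ = 1/ε_s+1/ε₂−1 = 3.263.
Solve for T_s⁴: T_s⁴ = (D₂·T₁⁴ + D₁·T₂⁴)/(D₁+D₂) = 2.994×10¹⁰ K⁴.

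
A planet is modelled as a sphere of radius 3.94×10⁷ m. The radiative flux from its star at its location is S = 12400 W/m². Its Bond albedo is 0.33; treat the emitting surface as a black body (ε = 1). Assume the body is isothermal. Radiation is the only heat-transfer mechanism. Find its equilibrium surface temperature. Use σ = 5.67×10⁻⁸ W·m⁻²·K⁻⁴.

At equilibrium, absorbed power = emitted power.
Absorbing cross-section = πr² = 4.877×10¹⁵ m²; emitting surface = 4πr² = 1.951×10¹⁶ m² (ratio 4).
(1−a)S·A_cross = εσ·A_surf·T⁴  ⇒  T⁴ = (1−a)S/(4σ).
T⁴ = 0.670·12400/(4·5.67×10⁻⁸) = 3.663×10¹⁰ K⁴.
T = (3.663×10¹⁰)^(1/4).

T ≈ 437 K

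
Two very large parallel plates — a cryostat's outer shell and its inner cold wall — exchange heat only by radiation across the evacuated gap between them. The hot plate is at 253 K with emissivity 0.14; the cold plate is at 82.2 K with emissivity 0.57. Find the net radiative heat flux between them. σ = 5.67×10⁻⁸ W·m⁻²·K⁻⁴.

For two infinite grey parallel plates, q = σ(T₁⁴ − T₂⁴)/(1/ε₁ + 1/ε₂ − 1).
T₁⁴ − T₂⁴ = 4.097×10⁹ − 4.565×10⁷ = 4.051×10⁹ K⁴.
1/ε₁ + 1/ε₂ − 1 = 7.143 + 1.754 − 1 = 7.897.
q = 5.67×10⁻⁸ × 4.051×10⁹ / 7.897.

q ≈ 29.1 W/m²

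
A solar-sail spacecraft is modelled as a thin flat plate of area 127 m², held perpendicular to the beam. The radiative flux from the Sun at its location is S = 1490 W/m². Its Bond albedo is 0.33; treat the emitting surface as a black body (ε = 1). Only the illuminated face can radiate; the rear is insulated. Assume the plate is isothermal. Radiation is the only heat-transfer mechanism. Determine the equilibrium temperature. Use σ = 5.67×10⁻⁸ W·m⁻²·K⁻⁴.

T ≈ 364 K

At equilibrium, absorbed power = emitted power.
Absorbing cross-section = A = 127.0 m²; emitting surface = A = 127.0 m² (ratio 1).
(1−a)S·A_cross = εσ·A_surf·T⁴  ⇒  T⁴ = (1−a)S/(1σ).
T⁴ = 0.670·1490/(1·5.67×10⁻⁸) = 1.761×10¹⁰ K⁴.
T = (1.761×10¹⁰)^(1/4).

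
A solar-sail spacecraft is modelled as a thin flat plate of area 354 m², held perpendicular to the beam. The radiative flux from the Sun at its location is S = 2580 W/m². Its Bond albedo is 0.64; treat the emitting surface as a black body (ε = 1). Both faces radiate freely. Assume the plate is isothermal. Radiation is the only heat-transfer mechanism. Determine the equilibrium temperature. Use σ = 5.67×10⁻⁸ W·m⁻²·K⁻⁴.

At equilibrium, absorbed power = emitted power.
Absorbing cross-section = A = 354.0 m²; emitting surface = 2A = 708.0 m² (ratio 2).
(1−a)S·A_cross = εσ·A_surf·T⁴  ⇒  T⁴ = (1−a)S/(2σ).
T⁴ = 0.360·2580/(2·5.67×10⁻⁸) = 8.190×10⁹ K⁴.
T = (8.190×10⁹)^(1/4).

T ≈ 301 K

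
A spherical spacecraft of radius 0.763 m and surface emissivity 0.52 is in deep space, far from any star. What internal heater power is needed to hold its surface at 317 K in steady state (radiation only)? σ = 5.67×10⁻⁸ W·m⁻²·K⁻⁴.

P ≈ 2180 W

P = εσ·4πr²·T⁴.
4πr² = 7.316 m²; T⁴ = 1.010×10¹⁰ K⁴.
P = 0.52·5.67×10⁻⁸·7.316·1.010×10¹⁰.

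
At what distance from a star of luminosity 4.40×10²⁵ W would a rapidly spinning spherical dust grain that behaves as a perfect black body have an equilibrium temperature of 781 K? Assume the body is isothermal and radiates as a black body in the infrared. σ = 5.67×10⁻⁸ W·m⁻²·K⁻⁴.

For an isothermal black-emitting sphere, (1−a)S·πr² = σ·4πr²·T⁴ ⇒ S = 4σT⁴/(1−a).
S = 4·5.67×10⁻⁸·(781)⁴/1.00 = 84380 W/m².
Flux falls as S = L/(4πd²), so d = √(L/(4πS)) = √(4.40×10²⁵/(4π·84380)).

d ≈ 6.44×10⁹ m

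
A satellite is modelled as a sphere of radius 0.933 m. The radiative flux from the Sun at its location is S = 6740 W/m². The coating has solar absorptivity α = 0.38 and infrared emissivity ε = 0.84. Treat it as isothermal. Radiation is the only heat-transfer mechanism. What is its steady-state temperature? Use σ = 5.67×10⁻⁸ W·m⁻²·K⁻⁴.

At equilibrium, absorbed power = emitted power.
Absorbing cross-section = πr² = 2.735 m²; emitting surface = 4πr² = 10.94 m² (ratio 4).
αS·A_cross = εσ·A_surf·T⁴  ⇒  T⁴ = αS/(ε·4σ).
T⁴ = 0.380·6740/(0.84·4·5.67×10⁻⁸) = 1.344×10¹⁰ K⁴.
T = (1.344×10¹⁰)^(1/4).

T ≈ 341 K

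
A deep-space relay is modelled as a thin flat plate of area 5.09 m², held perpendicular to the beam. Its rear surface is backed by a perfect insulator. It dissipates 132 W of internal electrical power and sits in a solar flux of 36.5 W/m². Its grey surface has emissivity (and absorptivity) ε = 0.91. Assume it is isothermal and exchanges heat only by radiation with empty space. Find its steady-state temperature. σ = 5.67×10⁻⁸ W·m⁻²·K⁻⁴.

T ≈ 184 K

At steady state, absorbed solar power + internal power = radiated power.
Absorbed: α·S·A_cross = 0.91·36.5·5.090 = 169.1 W (cross-section A).
Total input = 169.1 + 132 = 301.1 W.
Radiated: εσ·A_surf·T⁴ with A_surf = A = 5.090 m².
T⁴ = 301.1/(0.91·5.67×10⁻⁸·5.090) = 1.146×10⁹ K⁴.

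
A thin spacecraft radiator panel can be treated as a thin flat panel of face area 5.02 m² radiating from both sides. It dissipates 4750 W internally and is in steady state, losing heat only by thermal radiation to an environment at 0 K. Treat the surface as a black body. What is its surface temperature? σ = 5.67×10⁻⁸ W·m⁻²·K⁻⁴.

T ≈ 302 K

Steady state: internal power = radiated power, P = εσA T⁴.
Radiating area A = 2·5.02 = 10.04 m².
T⁴ = P/(εσA) = 4750/(1.0·5.67×10⁻⁸·10.04) = 8.344×10⁹ K⁴.
T = (8.344×10⁹)^(1/4).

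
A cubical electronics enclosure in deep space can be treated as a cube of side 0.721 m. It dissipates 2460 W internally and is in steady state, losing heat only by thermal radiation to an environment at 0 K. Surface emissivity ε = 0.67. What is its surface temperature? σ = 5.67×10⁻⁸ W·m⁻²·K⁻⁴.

T ≈ 380 K

Steady state: internal power = radiated power, P = εσA T⁴.
Radiating area A = 6L² = 3.119 m².
T⁴ = P/(εσA) = 2460/(0.67·5.67×10⁻⁸·3.119) = 2.076×10¹⁰ K⁴.
T = (2.076×10¹⁰)^(1/4).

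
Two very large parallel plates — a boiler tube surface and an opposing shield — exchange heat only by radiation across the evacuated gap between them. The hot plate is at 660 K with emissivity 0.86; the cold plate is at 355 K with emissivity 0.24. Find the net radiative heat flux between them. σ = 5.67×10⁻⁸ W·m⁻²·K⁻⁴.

q ≈ 2280 W/m²

For two infinite grey parallel plates, q = σ(T₁⁴ − T₂⁴)/(1/ε₁ + 1/ε₂ − 1).
T₁⁴ − T₂⁴ = 1.897×10¹¹ − 1.588×10¹⁰ = 1.739×10¹¹ K⁴.
1/ε₁ + 1/ε₂ − 1 = 1.163 + 4.167 − 1 = 4.329.
q = 5.67×10⁻⁸ × 1.739×10¹¹ / 4.329.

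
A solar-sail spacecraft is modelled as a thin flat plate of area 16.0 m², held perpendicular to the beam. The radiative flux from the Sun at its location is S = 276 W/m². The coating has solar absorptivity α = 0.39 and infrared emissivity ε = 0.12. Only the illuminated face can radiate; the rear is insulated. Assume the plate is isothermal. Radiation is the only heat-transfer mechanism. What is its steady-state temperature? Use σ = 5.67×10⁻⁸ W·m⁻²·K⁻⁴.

At equilibrium, absorbed power = emitted power.
Absorbing cross-section = A = 16.00 m²; emitting surface = A = 16.00 m² (ratio 1).
αS·A_cross = εσ·A_surf·T⁴  ⇒  T⁴ = αS/(ε·1σ).
T⁴ = 0.390·276/(0.12·1·5.67×10⁻⁸) = 1.582×10¹⁰ K⁴.
T = (1.582×10¹⁰)^(1/4).

T ≈ 355 K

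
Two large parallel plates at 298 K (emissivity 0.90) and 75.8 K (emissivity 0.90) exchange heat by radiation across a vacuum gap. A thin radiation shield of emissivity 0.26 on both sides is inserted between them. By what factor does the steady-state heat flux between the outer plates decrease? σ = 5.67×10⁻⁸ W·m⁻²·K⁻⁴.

Without shield: q₀ = σΔ(T⁴)/(1/ε₁+1/ε₂−1) with denominator 1.222.
With shield the two gaps are in series; the resistances add: (1/ε₁+1/ε_s−1)+(1/ε_s+1/ε₂−1) = 3.957+3.957 = 7.915.
Heat-flux ratio q₀/q = 7.915/1.222.

factor ≈ 6.48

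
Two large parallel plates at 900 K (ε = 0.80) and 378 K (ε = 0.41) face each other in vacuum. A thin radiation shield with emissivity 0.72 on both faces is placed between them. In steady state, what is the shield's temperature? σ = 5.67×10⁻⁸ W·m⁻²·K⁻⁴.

In steady state the net flux on the hot side equals that on the cold side.
σ(T₁⁴−T_s⁴)/D₁ = σ(T_s⁴−T₂⁴)/D₂, with D₁ = 1/ε₁+1/ε_s−1 = 1.639, D₂ = 1/ε_s+1/ε₂−1 = 2.828.
Solve for T_s⁴: T_s⁴ = (D₂·T₁⁴ + D₁·T₂⁴)/(D₁+D₂) = 4.229×10¹¹ K⁴.

T_s ≈ 806 K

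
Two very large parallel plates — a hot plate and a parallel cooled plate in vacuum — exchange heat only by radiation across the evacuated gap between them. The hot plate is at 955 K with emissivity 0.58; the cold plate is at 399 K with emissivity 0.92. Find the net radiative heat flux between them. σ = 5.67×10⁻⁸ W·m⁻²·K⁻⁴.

q ≈ 25200 W/m²

For two infinite grey parallel plates, q = σ(T₁⁴ − T₂⁴)/(1/ε₁ + 1/ε₂ − 1).
T₁⁴ − T₂⁴ = 8.318×10¹¹ − 2.534×10¹⁰ = 8.064×10¹¹ K⁴.
1/ε₁ + 1/ε₂ − 1 = 1.724 + 1.087 − 1 = 1.811.
q = 5.67×10⁻⁸ × 8.064×10¹¹ / 1.811.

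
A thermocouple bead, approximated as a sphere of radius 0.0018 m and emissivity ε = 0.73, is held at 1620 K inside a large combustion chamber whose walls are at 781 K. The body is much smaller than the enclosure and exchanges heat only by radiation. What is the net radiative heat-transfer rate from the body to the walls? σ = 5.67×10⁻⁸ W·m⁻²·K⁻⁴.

For a small grey body in a large enclosure: P_net = εσA(T_body⁴ − T_wall⁴).
A = 4πr² = 4.072×10⁻⁵ m²; T_body⁴ − T_wall⁴ = 6.887×10¹² − 3.721×10¹¹ = 6.515×10¹² K⁴.
|P_net| = 0.73·5.67×10⁻⁸·4.072×10⁻⁵·6.515×10¹².

P_net ≈ 11.0 W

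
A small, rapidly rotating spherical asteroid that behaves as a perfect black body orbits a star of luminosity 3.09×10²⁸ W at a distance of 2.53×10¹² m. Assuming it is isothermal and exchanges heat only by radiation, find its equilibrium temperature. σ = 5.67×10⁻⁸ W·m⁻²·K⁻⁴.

T ≈ 203 K

First find the stellar flux at distance d: S = L/(4πd²) = 3.09×10²⁸/(4π·(2.53×10¹²)²) = 384.2 W/m².
For an isothermal sphere, absorbed (1−a)S·πr² = emitted σ·4πr²·T⁴, so T⁴ = (1−a)S/(4σ).
T⁴ = 1.00·384.2/(4·5.67×10⁻⁸) = 1.694×10⁹ K⁴.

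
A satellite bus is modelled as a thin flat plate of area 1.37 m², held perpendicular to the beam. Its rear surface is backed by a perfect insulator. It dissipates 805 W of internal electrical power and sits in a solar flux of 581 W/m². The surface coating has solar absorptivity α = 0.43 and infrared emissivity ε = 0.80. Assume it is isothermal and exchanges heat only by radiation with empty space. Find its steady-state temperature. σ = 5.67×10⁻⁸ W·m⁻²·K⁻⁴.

At steady state, absorbed solar power + internal power = radiated power.
Absorbed: α·S·A_cross = 0.43·581·1.370 = 342.3 W (cross-section A).
Total input = 342.3 + 805 = 1147 W.
Radiated: εσ·A_surf·T⁴ with A_surf = A = 1.370 m².
T⁴ = 1147/(0.80·5.67×10⁻⁸·1.370) = 1.846×10¹⁰ K⁴.

T ≈ 369 K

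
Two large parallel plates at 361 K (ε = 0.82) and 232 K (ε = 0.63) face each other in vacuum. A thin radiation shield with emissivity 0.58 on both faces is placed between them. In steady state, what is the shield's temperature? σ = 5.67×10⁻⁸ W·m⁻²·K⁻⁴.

In steady state the net flux on the hot side equals that on the cold side.
σ(T₁⁴−T_s⁴)/D₁ = σ(T_s⁴−T₂⁴)/D₂, with D₁ = 1/ε₁+1/ε_s−1 = 1.944, D₂ = 1/ε_s+1/ε₂−1 = 2.311.
Solve for T_s⁴: T_s⁴ = (D₂·T₁⁴ + D₁·T₂⁴)/(D₁+D₂) = 1.055×10¹⁰ K⁴.

T_s ≈ 320 K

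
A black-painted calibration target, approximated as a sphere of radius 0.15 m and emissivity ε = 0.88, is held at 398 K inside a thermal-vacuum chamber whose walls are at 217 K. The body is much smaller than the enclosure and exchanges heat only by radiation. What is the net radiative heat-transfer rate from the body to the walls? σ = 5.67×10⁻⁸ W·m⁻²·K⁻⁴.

For a small grey body in a large enclosure: P_net = εσA(T_body⁴ − T_wall⁴).
A = 4πr² = 0.2827 m²; T_body⁴ − T_wall⁴ = 2.509×10¹⁰ − 2.217×10⁹ = 2.287×10¹⁰ K⁴.
|P_net| = 0.88·5.67×10⁻⁸·0.2827·2.287×10¹⁰.

P_net ≈ 323 W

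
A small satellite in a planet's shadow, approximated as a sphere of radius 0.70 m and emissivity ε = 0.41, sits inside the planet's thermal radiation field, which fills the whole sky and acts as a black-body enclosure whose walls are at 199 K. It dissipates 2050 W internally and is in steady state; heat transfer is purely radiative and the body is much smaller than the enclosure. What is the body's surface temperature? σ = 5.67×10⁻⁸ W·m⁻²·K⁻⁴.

For a small grey body in a large enclosure, net radiated power = εσA(T⁴ − T_w⁴).
Steady state: P = εσA(T⁴ − T_w⁴) with A = 4πr² = 6.158 m².
T⁴ = P/(εσA) + T_w⁴ = 2050/(0.41·5.67×10⁻⁸·6.158) + (199)⁴
    = 1.432×10¹⁰ + 1.568×10⁹ = 1.589×10¹⁰ K⁴.

T ≈ 355 K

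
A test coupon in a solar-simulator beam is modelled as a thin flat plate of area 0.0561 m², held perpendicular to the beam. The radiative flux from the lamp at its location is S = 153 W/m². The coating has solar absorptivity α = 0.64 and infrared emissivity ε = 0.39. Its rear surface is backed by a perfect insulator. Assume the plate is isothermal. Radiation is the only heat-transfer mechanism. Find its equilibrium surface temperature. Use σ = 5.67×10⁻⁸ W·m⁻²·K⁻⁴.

T ≈ 258 K

At equilibrium, absorbed power = emitted power.
Absorbing cross-section = A = 0.05610 m²; emitting surface = A = 0.05610 m² (ratio 1).
αS·A_cross = εσ·A_surf·T⁴  ⇒  T⁴ = αS/(ε·1σ).
T⁴ = 0.640·153/(0.39·1·5.67×10⁻⁸) = 4.428×10⁹ K⁴.
T = (4.428×10⁹)^(1/4).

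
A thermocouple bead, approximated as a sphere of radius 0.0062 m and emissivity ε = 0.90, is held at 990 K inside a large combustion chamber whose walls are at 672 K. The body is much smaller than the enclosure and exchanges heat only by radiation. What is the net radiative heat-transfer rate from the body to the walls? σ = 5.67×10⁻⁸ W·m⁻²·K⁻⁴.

For a small grey body in a large enclosure: P_net = εσA(T_body⁴ − T_wall⁴).
A = 4πr² = 4.831×10⁻⁴ m²; T_body⁴ − T_wall⁴ = 9.606×10¹¹ − 2.039×10¹¹ = 7.567×10¹¹ K⁴.
|P_net| = 0.90·5.67×10⁻⁸·4.831×10⁻⁴·7.567×10¹¹.

P_net ≈ 18.7 W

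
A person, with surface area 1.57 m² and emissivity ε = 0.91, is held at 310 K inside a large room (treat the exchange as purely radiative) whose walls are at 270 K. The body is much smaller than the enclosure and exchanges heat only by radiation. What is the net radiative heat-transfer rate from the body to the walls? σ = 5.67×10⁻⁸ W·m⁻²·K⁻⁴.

P_net ≈ 318 W

For a small grey body in a large enclosure: P_net = εσA(T_body⁴ − T_wall⁴).
A = 1.57 m²; T_body⁴ − T_wall⁴ = 9.235×10⁹ − 5.314×10⁹ = 3.921×10⁹ K⁴.
|P_net| = 0.91·5.67×10⁻⁸·1.570·3.921×10⁹.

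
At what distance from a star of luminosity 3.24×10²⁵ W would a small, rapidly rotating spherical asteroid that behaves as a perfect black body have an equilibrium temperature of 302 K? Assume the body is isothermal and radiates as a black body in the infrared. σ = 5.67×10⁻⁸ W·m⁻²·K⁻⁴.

d ≈ 3.70×10¹⁰ m

For an isothermal black-emitting sphere, (1−a)S·πr² = σ·4πr²·T⁴ ⇒ S = 4σT⁴/(1−a).
S = 4·5.67×10⁻⁸·(302)⁴/1.00 = 1887 W/m².
Flux falls as S = L/(4πd²), so d = √(L/(4πS)) = √(3.24×10²⁵/(4π·1887)).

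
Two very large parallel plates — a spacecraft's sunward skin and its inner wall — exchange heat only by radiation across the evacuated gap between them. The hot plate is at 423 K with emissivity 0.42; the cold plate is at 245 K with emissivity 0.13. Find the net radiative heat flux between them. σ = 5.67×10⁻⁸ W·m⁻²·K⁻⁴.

q ≈ 178 W/m²

For two infinite grey parallel plates, q = σ(T₁⁴ − T₂⁴)/(1/ε₁ + 1/ε₂ − 1).
T₁⁴ − T₂⁴ = 3.202×10¹⁰ − 3.603×10⁹ = 2.841×10¹⁰ K⁴.
1/ε₁ + 1/ε₂ − 1 = 2.381 + 7.692 − 1 = 9.073.
q = 5.67×10⁻⁸ × 2.841×10¹⁰ / 9.073.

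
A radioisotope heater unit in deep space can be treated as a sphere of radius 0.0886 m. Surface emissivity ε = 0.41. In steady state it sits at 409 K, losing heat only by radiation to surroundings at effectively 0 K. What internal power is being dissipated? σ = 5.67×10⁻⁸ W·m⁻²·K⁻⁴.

P ≈ 64.2 W

Steady state: P = εσA T⁴.
A = 4πr² = 0.09865 m²; T⁴ = (409)⁴ = 2.798×10¹⁰ K⁴.
P = 0.41 × 5.67×10⁻⁸ × 0.09865 × 2.798×10¹⁰.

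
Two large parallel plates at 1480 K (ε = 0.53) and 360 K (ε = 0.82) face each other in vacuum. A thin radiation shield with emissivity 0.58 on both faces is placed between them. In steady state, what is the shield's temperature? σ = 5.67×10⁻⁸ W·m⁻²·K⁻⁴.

T_s ≈ 1200 K

In steady state the net flux on the hot side equals that on the cold side.
σ(T₁⁴−T_s⁴)/D₁ = σ(T_s⁴−T₂⁴)/D₂, with D₁ = 1/ε₁+1/ε_s−1 = 2.611, D₂ = 1/ε_s+1/ε₂−1 = 1.944.
Solve for T_s⁴: T_s⁴ = (D₂·T₁⁴ + D₁·T₂⁴)/(D₁+D₂) = 2.057×10¹² K⁴.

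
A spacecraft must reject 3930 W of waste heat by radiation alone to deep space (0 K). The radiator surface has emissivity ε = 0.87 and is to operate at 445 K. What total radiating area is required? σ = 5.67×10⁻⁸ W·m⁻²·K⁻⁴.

A ≈ 2.03 m²

P = εσA T⁴ ⇒ A = P/(εσT⁴).
T⁴ = 3.921×10¹⁰ K⁴.
A = 3930/(0.87 × 5.67×10⁻⁸ × 3.921×10¹⁰).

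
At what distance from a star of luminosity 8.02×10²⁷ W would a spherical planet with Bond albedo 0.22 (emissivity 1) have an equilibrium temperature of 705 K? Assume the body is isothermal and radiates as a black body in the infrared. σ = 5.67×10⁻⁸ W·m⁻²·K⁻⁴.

d ≈ 9.43×10¹⁰ m

For an isothermal black-emitting sphere, (1−a)S·πr² = σ·4πr²·T⁴ ⇒ S = 4σT⁴/(1−a).
S = 4·5.67×10⁻⁸·(705)⁴/0.780 = 71830 W/m².
Flux falls as S = L/(4πd²), so d = √(L/(4πS)) = √(8.02×10²⁷/(4π·71830)).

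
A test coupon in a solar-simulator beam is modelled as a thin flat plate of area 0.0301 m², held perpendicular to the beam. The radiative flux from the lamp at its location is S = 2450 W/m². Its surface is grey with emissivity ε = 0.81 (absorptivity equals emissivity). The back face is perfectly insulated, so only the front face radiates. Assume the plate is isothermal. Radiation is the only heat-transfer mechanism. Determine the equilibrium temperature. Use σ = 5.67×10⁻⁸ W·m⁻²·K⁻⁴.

T ≈ 456 K

At equilibrium, absorbed power = emitted power.
Absorbing cross-section = A = 0.03010 m²; emitting surface = A = 0.03010 m² (ratio 1).
εS·A_cross = εσ·A_surf·T⁴  ⇒  T⁴ = S/(1σ)   (ε cancels).
T⁴ = 2450/(1·5.67×10⁻⁸) = 4.321×10¹⁰ K⁴.
T = (4.321×10¹⁰)^(1/4).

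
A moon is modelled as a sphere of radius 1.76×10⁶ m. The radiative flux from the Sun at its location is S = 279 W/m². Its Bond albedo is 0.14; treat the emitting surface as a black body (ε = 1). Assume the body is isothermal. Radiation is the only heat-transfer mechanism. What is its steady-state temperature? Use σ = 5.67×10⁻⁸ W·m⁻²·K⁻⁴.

At equilibrium, absorbed power = emitted power.
Absorbing cross-section = πr² = 9.731×10¹² m²; emitting surface = 4πr² = 3.893×10¹³ m² (ratio 4).
(1−a)S·A_cross = εσ·A_surf·T⁴  ⇒  T⁴ = (1−a)S/(4σ).
T⁴ = 0.860·279/(4·5.67×10⁻⁸) = 1.058×10⁹ K⁴.
T = (1.058×10⁹)^(1/4).

T ≈ 180 K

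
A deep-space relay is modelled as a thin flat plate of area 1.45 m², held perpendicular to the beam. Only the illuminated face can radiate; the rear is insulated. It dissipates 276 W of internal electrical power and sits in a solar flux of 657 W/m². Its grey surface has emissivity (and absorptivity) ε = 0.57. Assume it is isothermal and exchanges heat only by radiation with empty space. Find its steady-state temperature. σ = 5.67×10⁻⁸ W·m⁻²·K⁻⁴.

T ≈ 364 K

At steady state, absorbed solar power + internal power = radiated power.
Absorbed: α·S·A_cross = 0.57·657·1.450 = 543.0 W (cross-section A).
Total input = 543.0 + 276 = 819.0 W.
Radiated: εσ·A_surf·T⁴ with A_surf = A = 1.450 m².
T⁴ = 819.0/(0.57·5.67×10⁻⁸·1.450) = 1.748×10¹⁰ K⁴.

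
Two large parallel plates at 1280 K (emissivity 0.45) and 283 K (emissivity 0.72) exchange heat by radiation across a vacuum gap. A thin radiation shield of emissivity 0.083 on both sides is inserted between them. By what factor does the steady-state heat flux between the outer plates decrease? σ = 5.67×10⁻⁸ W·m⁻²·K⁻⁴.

factor ≈ 9.85

Without shield: q₀ = σΔ(T⁴)/(1/ε₁+1/ε₂−1) with denominator 2.611.
With shield the two gaps are in series; the resistances add: (1/ε₁+1/ε_s−1)+(1/ε_s+1/ε₂−1) = 13.27+12.44 = 25.71.
Heat-flux ratio q₀/q = 25.71/2.611.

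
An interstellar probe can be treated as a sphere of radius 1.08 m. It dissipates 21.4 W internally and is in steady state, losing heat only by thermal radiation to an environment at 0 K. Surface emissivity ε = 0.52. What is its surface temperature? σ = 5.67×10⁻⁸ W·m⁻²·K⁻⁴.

T ≈ 83.9 K

Steady state: internal power = radiated power, P = εσA T⁴.
Radiating area A = 4πr² = 14.66 m².
T⁴ = P/(εσA) = 21.4/(0.52·5.67×10⁻⁸·14.66) = 4.952×10⁷ K⁴.
T = (4.952×10⁷)^(1/4).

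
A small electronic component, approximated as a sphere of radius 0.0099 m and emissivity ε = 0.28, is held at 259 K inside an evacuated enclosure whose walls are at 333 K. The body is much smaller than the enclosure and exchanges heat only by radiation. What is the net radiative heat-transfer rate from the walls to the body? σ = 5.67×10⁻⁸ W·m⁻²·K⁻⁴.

P_net ≈ 0.152 W

For a small grey body in a large enclosure: P_net = εσA(T_body⁴ − T_wall⁴).
A = 4πr² = 0.001232 m²; T_body⁴ − T_wall⁴ = 4.500×10⁹ − 1.230×10¹⁰ = -7.797×10⁹ K⁴.
|P_net| = 0.28·5.67×10⁻⁸·0.001232·7.797×10⁹.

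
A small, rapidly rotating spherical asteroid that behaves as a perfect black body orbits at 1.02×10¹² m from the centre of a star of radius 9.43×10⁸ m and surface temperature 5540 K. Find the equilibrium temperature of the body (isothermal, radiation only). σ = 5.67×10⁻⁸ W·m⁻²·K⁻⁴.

T ≈ 119 K

The star's surface emits σT_*⁴; at distance d the flux is S = σT_*⁴(R_*/d)².
S = 5.67×10⁻⁸·(5540)⁴·(9.43×10⁸/1.02×10¹²)² = 45.65 W/m².
For an isothermal sphere T⁴ = (1−a)S/(4σ) = 2.013×10⁸ K⁴.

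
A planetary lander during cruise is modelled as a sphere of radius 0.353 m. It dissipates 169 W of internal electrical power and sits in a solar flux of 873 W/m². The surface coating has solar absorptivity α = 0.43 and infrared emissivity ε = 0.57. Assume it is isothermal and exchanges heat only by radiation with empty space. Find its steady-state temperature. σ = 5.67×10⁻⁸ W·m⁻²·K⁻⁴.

T ≈ 281 K

At steady state, absorbed solar power + internal power = radiated power.
Absorbed: α·S·A_cross = 0.43·873·0.3915 = 147.0 W (cross-section πr²).
Total input = 147.0 + 169 = 316.0 W.
Radiated: εσ·A_surf·T⁴ with A_surf = 4πr² = 1.566 m².
T⁴ = 316.0/(0.57·5.67×10⁻⁸·1.566) = 6.243×10⁹ K⁴.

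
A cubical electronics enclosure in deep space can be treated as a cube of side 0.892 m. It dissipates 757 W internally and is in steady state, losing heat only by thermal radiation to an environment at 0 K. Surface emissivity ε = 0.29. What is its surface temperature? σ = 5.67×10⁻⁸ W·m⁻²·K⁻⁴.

Steady state: internal power = radiated power, P = εσA T⁴.
Radiating area A = 6L² = 4.774 m².
T⁴ = P/(εσA) = 757/(0.29·5.67×10⁻⁸·4.774) = 9.643×10⁹ K⁴.
T = (9.643×10⁹)^(1/4).

T ≈ 313 K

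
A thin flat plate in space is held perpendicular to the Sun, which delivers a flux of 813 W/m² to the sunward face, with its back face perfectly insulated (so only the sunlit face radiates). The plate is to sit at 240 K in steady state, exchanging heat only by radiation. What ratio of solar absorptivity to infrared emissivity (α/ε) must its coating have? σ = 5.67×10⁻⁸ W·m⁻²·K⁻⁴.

α/ε ≈ 0.231

Balance: αS·A = εσ·1A·T⁴ ⇒ α/ε = σT⁴/S.
α/ε = 5.67×10⁻⁸·(240)⁴/813 = 5.67×10⁻⁸·3.318×10⁹/813.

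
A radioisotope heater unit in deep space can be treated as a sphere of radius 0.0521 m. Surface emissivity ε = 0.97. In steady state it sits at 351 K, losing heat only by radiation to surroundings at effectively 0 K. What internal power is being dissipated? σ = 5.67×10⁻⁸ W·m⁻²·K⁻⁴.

P ≈ 28.5 W

Steady state: P = εσA T⁴.
A = 4πr² = 0.03411 m²; T⁴ = (351)⁴ = 1.518×10¹⁰ K⁴.
P = 0.97 × 5.67×10⁻⁸ × 0.03411 × 1.518×10¹⁰.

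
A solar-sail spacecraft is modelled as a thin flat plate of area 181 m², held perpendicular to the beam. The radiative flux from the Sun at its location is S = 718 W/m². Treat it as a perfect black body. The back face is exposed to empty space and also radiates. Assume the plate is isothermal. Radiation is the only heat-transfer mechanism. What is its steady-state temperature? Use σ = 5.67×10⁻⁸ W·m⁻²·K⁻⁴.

At equilibrium, absorbed power = emitted power.
Absorbing cross-section = A = 181.0 m²; emitting surface = 2A = 362.0 m² (ratio 2).
S·A_cross = εσ·A_surf·T⁴  ⇒  T⁴ = S/(2σ).
T⁴ = 1.00·718/(2·5.67×10⁻⁸) = 6.332×10⁹ K⁴.
T = (6.332×10⁹)^(1/4).

T ≈ 282 K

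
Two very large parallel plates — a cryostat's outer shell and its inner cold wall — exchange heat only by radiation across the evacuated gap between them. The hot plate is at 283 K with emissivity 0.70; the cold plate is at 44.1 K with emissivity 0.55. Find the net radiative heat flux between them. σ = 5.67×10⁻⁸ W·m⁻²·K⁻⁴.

q ≈ 162 W/m²

For two infinite grey parallel plates, q = σ(T₁⁴ − T₂⁴)/(1/ε₁ + 1/ε₂ − 1).
T₁⁴ − T₂⁴ = 6.414×10⁹ − 3.782×10⁶ = 6.410×10⁹ K⁴.
1/ε₁ + 1/ε₂ − 1 = 1.429 + 1.818 − 1 = 2.247.
q = 5.67×10⁻⁸ × 6.410×10⁹ / 2.247.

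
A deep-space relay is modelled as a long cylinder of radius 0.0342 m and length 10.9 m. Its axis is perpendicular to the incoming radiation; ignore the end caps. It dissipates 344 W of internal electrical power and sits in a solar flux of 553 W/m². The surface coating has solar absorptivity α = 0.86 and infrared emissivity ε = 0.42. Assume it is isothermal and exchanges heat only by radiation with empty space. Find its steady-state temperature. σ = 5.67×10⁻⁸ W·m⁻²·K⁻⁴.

T ≈ 335 K

At steady state, absorbed solar power + internal power = radiated power.
Absorbed: α·S·A_cross = 0.86·553·0.7456 = 354.6 W (cross-section 2rL).
Total input = 354.6 + 344 = 698.6 W.
Radiated: εσ·A_surf·T⁴ with A_surf = 2πrL = 2.342 m².
T⁴ = 698.6/(0.42·5.67×10⁻⁸·2.342) = 1.252×10¹⁰ K⁴.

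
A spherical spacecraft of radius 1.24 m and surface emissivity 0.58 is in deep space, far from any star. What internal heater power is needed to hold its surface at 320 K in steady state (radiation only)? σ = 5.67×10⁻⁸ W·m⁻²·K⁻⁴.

P = εσ·4πr²·T⁴.
4πr² = 19.32 m²; T⁴ = 1.049×10¹⁰ K⁴.
P = 0.58·5.67×10⁻⁸·19.32·1.049×10¹⁰.

P ≈ 6660 W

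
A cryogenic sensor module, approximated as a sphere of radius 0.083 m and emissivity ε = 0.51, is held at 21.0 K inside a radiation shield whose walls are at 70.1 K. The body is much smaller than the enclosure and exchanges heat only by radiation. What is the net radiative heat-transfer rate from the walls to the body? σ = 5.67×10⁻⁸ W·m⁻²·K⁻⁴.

For a small grey body in a large enclosure: P_net = εσA(T_body⁴ − T_wall⁴).
A = 4πr² = 0.08657 m²; T_body⁴ − T_wall⁴ = 1.945×10⁵ − 2.415×10⁷ = -2.395×10⁷ K⁴.
|P_net| = 0.51·5.67×10⁻⁸·0.08657·2.395×10⁷.

P_net ≈ 0.0600 W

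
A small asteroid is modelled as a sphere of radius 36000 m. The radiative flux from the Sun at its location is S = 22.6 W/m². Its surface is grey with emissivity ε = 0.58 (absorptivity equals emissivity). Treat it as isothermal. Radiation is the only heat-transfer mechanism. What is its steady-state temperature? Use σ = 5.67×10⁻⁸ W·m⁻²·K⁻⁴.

T ≈ 99.9 K

At equilibrium, absorbed power = emitted power.
Absorbing cross-section = πr² = 4.072×10⁹ m²; emitting surface = 4πr² = 1.629×10¹⁰ m² (ratio 4).
εS·A_cross = εσ·A_surf·T⁴  ⇒  T⁴ = S/(4σ)   (ε cancels).
T⁴ = 22.6/(4·5.67×10⁻⁸) = 9.965×10⁷ K⁴.
T = (9.965×10⁷)^(1/4).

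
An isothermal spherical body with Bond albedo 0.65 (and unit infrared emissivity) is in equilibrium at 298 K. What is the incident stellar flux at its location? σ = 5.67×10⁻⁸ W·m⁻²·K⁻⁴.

(1−a)S·πr² = σ·4πr²·T⁴ ⇒ S = 4σT⁴/(1−a).
S = 4·5.67×10⁻⁸·7.886×10⁹/0.350.

S ≈ 5110 W/m²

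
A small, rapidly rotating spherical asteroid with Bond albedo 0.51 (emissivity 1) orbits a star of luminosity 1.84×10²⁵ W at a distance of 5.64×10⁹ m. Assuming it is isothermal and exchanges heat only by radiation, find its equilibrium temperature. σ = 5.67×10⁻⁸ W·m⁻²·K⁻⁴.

First find the stellar flux at distance d: S = L/(4πd²) = 1.84×10²⁵/(4π·(5.64×10⁹)²) = 46030 W/m².
For an isothermal sphere, absorbed (1−a)S·πr² = emitted σ·4πr²·T⁴, so T⁴ = (1−a)S/(4σ).
T⁴ = 0.490·46030/(4·5.67×10⁻⁸) = 9.945×10¹⁰ K⁴.

T ≈ 562 K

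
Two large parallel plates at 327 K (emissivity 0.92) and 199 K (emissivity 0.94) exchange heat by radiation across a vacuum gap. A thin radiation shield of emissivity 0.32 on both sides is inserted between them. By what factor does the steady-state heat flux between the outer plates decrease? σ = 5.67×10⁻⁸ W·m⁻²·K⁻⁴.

Without shield: q₀ = σΔ(T⁴)/(1/ε₁+1/ε₂−1) with denominator 1.151.
With shield the two gaps are in series; the resistances add: (1/ε₁+1/ε_s−1)+(1/ε_s+1/ε₂−1) = 3.212+3.189 = 6.401.
Heat-flux ratio q₀/q = 6.401/1.151.

factor ≈ 5.56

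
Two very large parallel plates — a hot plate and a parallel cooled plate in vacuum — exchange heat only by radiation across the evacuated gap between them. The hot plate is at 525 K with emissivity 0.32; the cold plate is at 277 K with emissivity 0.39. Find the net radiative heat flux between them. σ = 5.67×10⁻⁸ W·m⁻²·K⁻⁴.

q ≈ 847 W/m²

For two infinite grey parallel plates, q = σ(T₁⁴ − T₂⁴)/(1/ε₁ + 1/ε₂ − 1).
T₁⁴ − T₂⁴ = 7.597×10¹⁰ − 5.887×10⁹ = 7.008×10¹⁰ K⁴.
1/ε₁ + 1/ε₂ − 1 = 3.125 + 2.564 − 1 = 4.689.
q = 5.67×10⁻⁸ × 7.008×10¹⁰ / 4.689.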